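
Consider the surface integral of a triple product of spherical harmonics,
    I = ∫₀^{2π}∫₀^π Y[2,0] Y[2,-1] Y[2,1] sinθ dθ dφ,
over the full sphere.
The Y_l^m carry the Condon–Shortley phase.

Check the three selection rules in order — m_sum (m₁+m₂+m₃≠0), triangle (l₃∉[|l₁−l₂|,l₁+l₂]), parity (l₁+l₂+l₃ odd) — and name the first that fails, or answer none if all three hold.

m₁+m₂+m₃ = 0 − 1 + 1 = 0  ✓
triangle: |2−2|=0 ≤ l₃=2 ≤ 2+2=4  ✓
parity: l₁+l₂+l₃ = 6 is even  ✓

none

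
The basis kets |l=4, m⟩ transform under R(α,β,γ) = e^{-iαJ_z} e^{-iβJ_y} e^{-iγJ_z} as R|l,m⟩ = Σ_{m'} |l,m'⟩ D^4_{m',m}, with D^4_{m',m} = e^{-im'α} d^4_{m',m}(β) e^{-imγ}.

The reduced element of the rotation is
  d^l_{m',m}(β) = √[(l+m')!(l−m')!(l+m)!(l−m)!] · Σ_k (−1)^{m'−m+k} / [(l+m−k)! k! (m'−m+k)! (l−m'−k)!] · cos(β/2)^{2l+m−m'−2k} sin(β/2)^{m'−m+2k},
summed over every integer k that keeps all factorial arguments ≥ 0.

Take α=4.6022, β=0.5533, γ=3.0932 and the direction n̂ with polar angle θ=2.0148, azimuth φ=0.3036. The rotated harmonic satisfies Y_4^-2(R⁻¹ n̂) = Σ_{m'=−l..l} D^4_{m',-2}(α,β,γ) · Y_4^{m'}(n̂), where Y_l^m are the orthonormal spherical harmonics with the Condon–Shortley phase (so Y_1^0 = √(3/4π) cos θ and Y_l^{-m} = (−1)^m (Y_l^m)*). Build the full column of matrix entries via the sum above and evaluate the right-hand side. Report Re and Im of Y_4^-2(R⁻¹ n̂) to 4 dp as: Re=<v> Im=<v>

Re=-0.2576 Im=0.0789

Need the full column D^4_{m',-2} for m'=−4..4 at α=4.6022, β=0.5533, γ=3.0932.
cos(β/2)=0.961976, sin(β/2)=0.273135
d^4_{-4,-2}: single k=2 term ⇒ +0.312836;  D = +0.268717-0.160180i
d^4_{-3,-2}: k∈[1..2] ⇒ +0.779094 -0.188424 = +0.590670;  D = +0.244811+0.537549i
d^4_{-2,-2}: k∈[0..2] ⇒ +0.733353 -0.709446 +0.071492 = +0.095399;  D = -0.090640+0.029752i
d^4_{-1,-2}: k∈[0..2] ⇒ -0.883409 +0.356088 -0.019138 = -0.546459;  D = +0.112297+0.534796i
d^4_{0,-2}: k∈[0..2] ⇒ +0.560867 -0.120574 +0.003645 = +0.443938;  D = +0.441860-0.042900i
d^4_{1,-2}: k∈[0..2] ⇒ -0.237392 +0.028707 -0.000463 = -0.209148;  D = +0.002803-0.209129i
d^4_{2,-2}: k∈[0..2] ⇒ +0.071492 -0.004611 +0.000031 = +0.066912;  D = -0.066401-0.008249i
d^4_{3,-2}: k∈[0..1] ⇒ -0.015190 +0.000408 = -0.014782;  D = -0.003424+0.014380i
d^4_{4,-2}: single k=0 term ⇒ +0.002033;  D = +0.001914+0.000686i
Y_4^{m'}(θ=2.0148,φ=0.3036) and Σ D·Y over m':
  (+0.2687-0.1602i)·(+0.1027-0.2758i)  (+0.2448+0.5375i)·(-0.2428+0.3128i)  (-0.0906+0.0298i)·(+0.0653-0.0454i)  (+0.1123+0.5348i)·(+0.2992-0.0937i)  (+0.4419-0.0429i)·(-0.1422+0.0000i)  (+0.0028-0.2091i)·(-0.2992-0.0937i)  (-0.0664-0.0082i)·(+0.0653+0.0454i)  (-0.0034+0.0144i)·(+0.2428+0.3128i)  (+0.0019+0.0007i)·(+0.1027+0.2758i)
Y_4^-2(R⁻¹ n̂) = -0.257553+0.078918i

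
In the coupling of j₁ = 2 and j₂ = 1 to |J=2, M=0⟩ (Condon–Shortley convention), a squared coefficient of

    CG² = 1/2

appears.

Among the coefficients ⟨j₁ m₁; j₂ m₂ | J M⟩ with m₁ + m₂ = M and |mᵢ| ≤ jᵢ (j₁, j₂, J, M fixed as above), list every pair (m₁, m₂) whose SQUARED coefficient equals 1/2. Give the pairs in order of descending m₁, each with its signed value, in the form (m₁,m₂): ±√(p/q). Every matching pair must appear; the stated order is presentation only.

(1,-1): +√(1/2); (-1,1): −√(1/2)

Admissible pairs with m₁+m₂ = M = 0: (-1,1), (0,0), (1,-1)
  (m₁,m₂)=(1,-1): CG² = 1/2, CG = +√(1/2)   ← matches the target
  (m₁,m₂)=(0,0): CG² = 0/1, CG = 0
  (m₁,m₂)=(-1,1): CG² = 1/2, CG = −√(1/2)   ← matches the target
Pairs with CG² = 1/2: (1,-1): +√(1/2); (-1,1): −√(1/2)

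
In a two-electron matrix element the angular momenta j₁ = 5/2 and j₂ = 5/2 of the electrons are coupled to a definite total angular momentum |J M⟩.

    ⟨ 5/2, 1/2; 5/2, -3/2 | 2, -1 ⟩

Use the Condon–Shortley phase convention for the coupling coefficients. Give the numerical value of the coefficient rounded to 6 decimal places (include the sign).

−√(1/7) ≈ -0.377964

j₁+j₂−J=3  J+j₁−j₂=2  J−j₁+j₂=2  j₁+j₂+J+1=8
(j₁±m₁, j₂±m₂, J±M) = (3,2,1,4,1,3)
P² = 36/7
sum k=0..1:
  [0] +1/12 = 1/12
  [1] −1/4 = -1/4
S = -1/6
C² = P²·S² = 1/7 ; C = -0.377964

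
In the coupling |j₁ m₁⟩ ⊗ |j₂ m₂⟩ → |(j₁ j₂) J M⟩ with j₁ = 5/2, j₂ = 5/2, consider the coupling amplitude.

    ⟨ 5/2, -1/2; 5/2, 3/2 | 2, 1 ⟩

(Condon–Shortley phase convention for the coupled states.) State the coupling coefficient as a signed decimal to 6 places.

+0.377964  (= +√(1/7))

triangle: 3!×2!×2!/8! = 24/40320
(j±m)!: 2!×3!×4!×1!×3!×1! = 1728
prefactor² = (2J+1)×Δ×N² = 36/7
  k=2: +1/(2!×1!×1!×2!×1!×0!) = 1/4
  k=3: −1/(3!×0!×0!×1!×2!×1!) = -1/12
Σ = 1/6  ⇒  CG² = 36/7×(1/6)² = 1/7
CG = +√(1/7) = +0.377964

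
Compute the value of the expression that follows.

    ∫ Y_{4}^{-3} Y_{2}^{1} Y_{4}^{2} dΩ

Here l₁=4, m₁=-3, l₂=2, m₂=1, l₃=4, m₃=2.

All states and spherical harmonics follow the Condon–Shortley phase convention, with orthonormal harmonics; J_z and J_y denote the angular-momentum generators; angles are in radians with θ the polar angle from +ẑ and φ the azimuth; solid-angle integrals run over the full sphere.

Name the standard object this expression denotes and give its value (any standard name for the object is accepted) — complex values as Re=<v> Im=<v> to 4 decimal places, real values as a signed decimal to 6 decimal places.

This is a Gaunt coefficient — the integral of a triple product of spherical harmonics over the sphere.
m-sum 0 ✓  L=10 even ✓  2≤4≤6 ✓
Π(2lᵢ+1) = 9×5×9 = 405
triangle coeff Δ(4,2,4) = 1/13860
Σ_t [0,2]: t=0:+1/192 t=1:−1/36 t=2:+1/192 = -5/288
(3j)²=20/693 [(4 2 4; 0 0 0)], sign=-1
Σ_t [1,2]: t=1:−1/1440 t=2:+1/240 = 1/288
(3j)²=5/132 [(4 2 4; -3 1 2)], sign=+1
⇒ 4πI² = 375/847
I = (-1)√(375/847/(4π)) = -0.18770204

Gaunt coefficient, -0.187702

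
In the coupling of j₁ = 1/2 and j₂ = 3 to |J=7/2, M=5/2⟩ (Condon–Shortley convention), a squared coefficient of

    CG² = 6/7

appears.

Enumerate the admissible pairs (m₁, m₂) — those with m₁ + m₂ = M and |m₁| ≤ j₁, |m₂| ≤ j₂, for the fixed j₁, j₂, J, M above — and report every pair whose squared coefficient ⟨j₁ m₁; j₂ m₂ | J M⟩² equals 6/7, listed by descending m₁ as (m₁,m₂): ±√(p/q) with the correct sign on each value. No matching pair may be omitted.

Admissible pairs with m₁+m₂ = M = 5/2: (-1/2,3), (1/2,2)
  (m₁,m₂)=(1/2,2): CG² = 6/7, CG = +√(6/7)   ← matches the target
  (m₁,m₂)=(-1/2,3): CG² = 1/7, CG = +√(1/7)
Pairs with CG² = 6/7: (1/2,2): +√(6/7)

(1/2,2): +√(6/7)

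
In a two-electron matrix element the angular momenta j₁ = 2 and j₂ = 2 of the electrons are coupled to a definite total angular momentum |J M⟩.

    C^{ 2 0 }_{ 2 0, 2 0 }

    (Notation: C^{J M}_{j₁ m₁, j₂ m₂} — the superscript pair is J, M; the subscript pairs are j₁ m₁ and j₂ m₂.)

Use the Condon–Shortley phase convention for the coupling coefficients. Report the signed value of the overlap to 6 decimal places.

√[5·2!2!2!/7! · 2!2!2!2!2!2!] = √(32/63)
  +(−1)^0/∏(0,2,2,2,0,0)! = 1/8  (running 1/8)
  +(−1)^1/∏(1,1,1,1,1,1)! = -1  (running -7/8)
  +(−1)^2/∏(2,0,0,0,2,2)! = 1/8  (running -3/4)
⟨..|..⟩ = √(32/63)·(-3/4) = -0.534522

-0.534522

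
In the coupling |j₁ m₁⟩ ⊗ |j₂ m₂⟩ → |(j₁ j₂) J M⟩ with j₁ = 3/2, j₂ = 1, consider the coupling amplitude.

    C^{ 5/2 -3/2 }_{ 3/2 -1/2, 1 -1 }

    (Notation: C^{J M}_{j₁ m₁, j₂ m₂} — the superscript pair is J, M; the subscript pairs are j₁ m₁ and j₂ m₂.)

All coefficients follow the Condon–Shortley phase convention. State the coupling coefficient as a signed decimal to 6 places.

√[6·0!3!2!/6! · 1!2!0!2!1!4!] = √(48/5)
  +(−1)^0/∏(0,0,2,0,1,2)! = 1/4  (running 1/4)
⟨..|..⟩ = √(48/5)·(1/4) = +0.774597

+√(3/5) ≈ +0.774597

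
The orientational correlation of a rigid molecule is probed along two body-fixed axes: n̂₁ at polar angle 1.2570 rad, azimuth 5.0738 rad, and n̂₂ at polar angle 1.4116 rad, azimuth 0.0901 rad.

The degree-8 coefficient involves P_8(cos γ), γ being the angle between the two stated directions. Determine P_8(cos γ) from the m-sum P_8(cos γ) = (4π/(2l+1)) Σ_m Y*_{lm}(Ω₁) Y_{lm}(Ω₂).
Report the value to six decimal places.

Addition theorem: P_8(cos γ) = (4π/17) Σ_m Y*_{lm}(Ω₁) Y_{lm}(Ω₂), m = −8…8:
  [-8]  conj(Y_{8,-8})(Ω₁) = -0.334564+0.085537i ; Y_{8,-8}(Ω₂) = +0.349749-0.307249i ; Δ = -0.090732+0.132711i
  [-7]  conj(Y_{8,-7})(Ω₁) = -0.257423-0.366973i ; Y_{8,-7}(Ω₂) = +0.241459-0.176310i ; Δ = -0.126858-0.043223i
  [-6]  conj(Y_{8,-6})(Ω₁) = +0.067319-0.098894i ; Y_{8,-6}(Ω₂) = -0.186300+0.111826i ; Δ = -0.001483+0.025952i
  [-5]  conj(Y_{8,-5})(Ω₁) = -0.298434-0.071850i ; Y_{8,-5}(Ω₂) = -0.285624+0.138148i ; Δ = +0.095166-0.020706i
  [-4]  conj(Y_{8,-4})(Ω₁) = -0.030664-0.243735i ; Y_{8,-4}(Ω₂) = +0.116629-0.043953i ; Δ = -0.014289-0.027079i
  [-3]  conj(Y_{8,-3})(Ω₁) = -0.179822+0.095123i ; Y_{8,-3}(Ω₂) = +0.304563-0.084389i ; Δ = -0.046740+0.044146i
  [-2]  conj(Y_{8,-2})(Ω₁) = -0.212219-0.187193i ; Y_{8,-2}(Ω₂) = -0.080043+0.014582i ; Δ = +0.019716+0.011889i
  [-1]  conj(Y_{8,-1})(Ω₁) = -0.054322+0.143705i ; Y_{8,-1}(Ω₂) = -0.311851+0.028174i ; Δ = +0.012892-0.046345i
  [+0]  conj(Y_{8,0})(Ω₁) = -0.290774-0.000000i ; Y_{8,0}(Ω₂) = +0.068373+0.000000i ; Δ = -0.019881-0.000000i
  [+1]  conj(Y_{8,1})(Ω₁) = +0.054322+0.143705i ; Y_{8,1}(Ω₂) = +0.311851+0.028174i ; Δ = +0.012892+0.046345i
  [+2]  conj(Y_{8,2})(Ω₁) = -0.212219+0.187193i ; Y_{8,2}(Ω₂) = -0.080043-0.014582i ; Δ = +0.019716-0.011889i
  [+3]  conj(Y_{8,3})(Ω₁) = +0.179822+0.095123i ; Y_{8,3}(Ω₂) = -0.304563-0.084389i ; Δ = -0.046740-0.044146i
  [+4]  conj(Y_{8,4})(Ω₁) = -0.030664+0.243735i ; Y_{8,4}(Ω₂) = +0.116629+0.043953i ; Δ = -0.014289+0.027079i
  [+5]  conj(Y_{8,5})(Ω₁) = +0.298434-0.071850i ; Y_{8,5}(Ω₂) = +0.285624+0.138148i ; Δ = +0.095166+0.020706i
  [+6]  conj(Y_{8,6})(Ω₁) = +0.067319+0.098894i ; Y_{8,6}(Ω₂) = -0.186300-0.111826i ; Δ = -0.001483-0.025952i
  [+7]  conj(Y_{8,7})(Ω₁) = +0.257423-0.366973i ; Y_{8,7}(Ω₂) = -0.241459-0.176310i ; Δ = -0.126858+0.043223i
  [+8]  conj(Y_{8,8})(Ω₁) = -0.334564-0.085537i ; Y_{8,8}(Ω₂) = +0.349749+0.307249i ; Δ = -0.090732-0.132711i
Accumulated sum -0.324537+0.000000i; after 4π/(2l+1) scaling, -0.239898+0.000000i ⇒ P_8 = -0.239898

-0.239898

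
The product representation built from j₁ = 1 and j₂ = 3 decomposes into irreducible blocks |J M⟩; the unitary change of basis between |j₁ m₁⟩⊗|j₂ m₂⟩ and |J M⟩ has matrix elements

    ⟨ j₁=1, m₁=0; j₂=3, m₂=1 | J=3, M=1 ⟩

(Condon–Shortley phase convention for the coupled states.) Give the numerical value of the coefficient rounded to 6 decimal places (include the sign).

j₁+j₂−J=1  J+j₁−j₂=1  J−j₁+j₂=5  j₁+j₂+J+1=8
(j₁±m₁, j₂±m₂, J±M) = (1,1,4,2,4,2)
P² = 48
sum k=0..1:
  [0] +1/24 = 1/24
  [1] −1/12 = -1/12
S = -1/24
C² = P²·S² = 1/12 ; C = -0.288675

−√(1/12) = -0.288675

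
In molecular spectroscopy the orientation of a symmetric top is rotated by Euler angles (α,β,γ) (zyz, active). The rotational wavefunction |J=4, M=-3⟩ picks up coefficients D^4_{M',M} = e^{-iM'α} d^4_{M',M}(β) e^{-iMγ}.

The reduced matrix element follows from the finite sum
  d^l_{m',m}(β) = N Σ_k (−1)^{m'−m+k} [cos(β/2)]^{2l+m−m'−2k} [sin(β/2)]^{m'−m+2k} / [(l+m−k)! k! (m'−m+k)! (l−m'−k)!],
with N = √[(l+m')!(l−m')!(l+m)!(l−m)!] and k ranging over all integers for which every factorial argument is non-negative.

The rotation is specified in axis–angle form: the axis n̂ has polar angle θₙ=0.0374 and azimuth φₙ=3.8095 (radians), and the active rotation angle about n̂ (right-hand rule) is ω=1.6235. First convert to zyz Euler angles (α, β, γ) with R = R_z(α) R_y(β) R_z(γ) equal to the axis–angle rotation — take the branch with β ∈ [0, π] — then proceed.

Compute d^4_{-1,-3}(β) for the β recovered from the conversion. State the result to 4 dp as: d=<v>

d=0.0058

Axis–angle → zyz. n̂ = (sinθₙcosφₙ, sinθₙsinφₙ, cosθₙ) = (-0.029357, -0.023158, +0.999301), ω = 1.6235.
R = I cosω + sinω [n̂]ₓ + (1−cosω) n̂n̂ᵀ gives
  R = [-0.051772, -0.997197, -0.054007; +0.998629, -0.052115, +0.004955; -0.007756, -0.053677, +0.998528]
β = atan2(√(R₁₃²+R₂₃²), R₃₃) = 0.054261; α = atan2(R₂₃, R₁₃) mod 2π = 3.050104; γ = atan2(R₃₂, −R₃₁) mod 2π = 4.855882
d^4_{-1,-3}(β=0.0543) via the finite sum:
With c≡cos(β/2)=0.999632 and s≡sin(β/2)=0.027127, N=[6·120·1·5040]^{1/2}=1904.940944
k: max(0,(-3)−(-1))=0 … min(4+(-3),4−(-1))=1
  k=0: (−1)^2·1904.9409/(240)·0.9996^6·0.0271^2 = +0.005828
  k=1: (−1)^3·1904.9409/(144)·0.9996^4·0.0271^4 = -0.000007
d^4_{-1,-3}(0.0543) = +0.005828 -0.000007 = +0.005821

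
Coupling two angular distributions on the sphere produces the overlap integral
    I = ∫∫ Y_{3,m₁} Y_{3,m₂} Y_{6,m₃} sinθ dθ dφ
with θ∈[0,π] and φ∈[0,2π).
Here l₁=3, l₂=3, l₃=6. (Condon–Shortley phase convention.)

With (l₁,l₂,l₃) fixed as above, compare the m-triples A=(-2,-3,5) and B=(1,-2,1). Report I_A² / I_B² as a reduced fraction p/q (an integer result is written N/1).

l's match ⇒ only the (l;m) 3-j factors differ between A and B.
A: triangle coeff Δ(3,3,6) = 1/12012; Σ_t [0,0]: t=0:+1/86400 = 1/86400; (3j)²=1/26 [(3 3 6; -2 -3 5)], sign=-1
B: triangle coeff Δ(3,3,6) = 1/12012; Σ_t [0,0]: t=0:+1/5760 = 1/5760; (3j)²=5/572 [(3 3 6; 1 -2 1)], sign=-1
I_A²/I_B² = (1/26)/(5/572) = 22/5

22/5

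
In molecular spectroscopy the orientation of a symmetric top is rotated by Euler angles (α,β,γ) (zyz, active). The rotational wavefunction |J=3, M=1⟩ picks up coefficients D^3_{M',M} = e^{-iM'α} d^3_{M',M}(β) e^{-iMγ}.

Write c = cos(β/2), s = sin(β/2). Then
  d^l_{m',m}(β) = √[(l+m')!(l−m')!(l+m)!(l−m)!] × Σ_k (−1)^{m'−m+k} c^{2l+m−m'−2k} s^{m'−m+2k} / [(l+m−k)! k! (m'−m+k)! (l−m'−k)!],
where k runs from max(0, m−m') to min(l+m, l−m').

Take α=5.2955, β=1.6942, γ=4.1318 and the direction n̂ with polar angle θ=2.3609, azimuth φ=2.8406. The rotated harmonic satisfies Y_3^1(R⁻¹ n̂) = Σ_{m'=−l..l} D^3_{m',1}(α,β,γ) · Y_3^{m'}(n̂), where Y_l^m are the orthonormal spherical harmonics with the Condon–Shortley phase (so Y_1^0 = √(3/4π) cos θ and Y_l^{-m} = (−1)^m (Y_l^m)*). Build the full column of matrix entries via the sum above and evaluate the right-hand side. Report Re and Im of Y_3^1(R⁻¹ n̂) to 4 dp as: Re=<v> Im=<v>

Re=0.0004 Im=-0.0071

Need the full column D^3_{m',1} for m'=−3..3 at α=5.2955, β=1.6942, γ=4.1318.
cos(β/2)=0.662159, sin(β/2)=0.749363
d^3_{-3,1}: single k=4 term ⇒ +0.535476;  D = +0.368561-0.388455i
d^3_{-2,1}: k∈[3..4] ⇒ +0.772670 -0.494794 = +0.277876;  D = +0.273583+0.048658i
d^3_{-1,1}: k∈[2..4] ⇒ +0.647717 -1.106074 +0.177074 = -0.281283;  D = -0.111373-0.258295i
d^3_{0,1}: k∈[1..3] ⇒ +0.330442 -1.269627 +0.542020 = -0.397166;  D = +0.217852-0.332086i
d^3_{1,1}: k∈[0..2] ⇒ +0.084290 -0.863623 +0.829556 = +0.050222;  D = -0.050222+0.000127i
d^3_{2,1}: k∈[0..1] ⇒ -0.301651 +0.772670 = +0.471020;  D = -0.260345-0.392530i
d^3_{3,1}: single k=0 term ⇒ +0.418100;  D = +0.163606-0.384760i
Y_3^{m'}(θ=2.3609,φ=2.8406) and Σ D·Y over m':
  (+0.3686-0.3885i)·(-0.0901-0.1142i)  (+0.2736+0.0487i)·(-0.2964-0.2036i)  (-0.1114-0.2583i)·(-0.3309-0.1027i)  (+0.2179-0.3321i)·(+0.1263+0.0000i)  (-0.0502+0.0001i)·(+0.3309-0.1027i)  (-0.2603-0.3925i)·(-0.2964+0.2036i)  (+0.1636-0.3848i)·(+0.0901-0.1142i)
Y_3^1(R⁻¹ n̂) = +0.000400-0.007069i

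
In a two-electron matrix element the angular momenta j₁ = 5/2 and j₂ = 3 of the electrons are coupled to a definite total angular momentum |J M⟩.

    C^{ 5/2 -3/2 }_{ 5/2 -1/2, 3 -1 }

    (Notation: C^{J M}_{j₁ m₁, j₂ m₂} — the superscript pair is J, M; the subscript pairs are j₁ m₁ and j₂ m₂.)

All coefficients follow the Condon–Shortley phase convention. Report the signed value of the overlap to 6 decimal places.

√[6·3!2!3!/9! · 2!3!2!4!1!4!] = √(576/35)
  +(−1)^1/∏(1,2,2,1,0,2)! = -1/8  (running -1/8)
  +(−1)^2/∏(2,1,1,0,1,3)! = 1/12  (running -1/24)
⟨..|..⟩ = √(576/35)·(-1/24) = -0.169031

-0.169031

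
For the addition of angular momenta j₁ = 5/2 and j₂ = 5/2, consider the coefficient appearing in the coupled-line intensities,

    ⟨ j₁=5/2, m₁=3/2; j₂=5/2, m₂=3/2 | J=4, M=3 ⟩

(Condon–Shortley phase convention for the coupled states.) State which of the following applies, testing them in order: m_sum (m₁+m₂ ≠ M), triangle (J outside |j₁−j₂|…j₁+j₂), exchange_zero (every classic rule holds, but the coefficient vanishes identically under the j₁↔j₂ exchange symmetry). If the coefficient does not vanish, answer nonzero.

m-sum: m₁+m₂ = 3/2+3/2 = 3, M = 3  ✓
triangle: |j₁−j₂| = 0 ≤ J = 4 ≤ j₁+j₂ = 5  ✓
exchange: j₁=j₂ and m₁=m₂, and (−1)^(j₁+j₂−J) = (−1)^1 = −1 forces ⟨j₁m₁;j₂m₂|JM⟩ = −⟨j₂m₂;j₁m₁|JM⟩ = −⟨j₁m₁;j₂m₂|JM⟩ ⇒ the coefficient vanishes identically
Racah sum check: Σ_k collapses to 0 ⇒ CG = 0

exchange_zero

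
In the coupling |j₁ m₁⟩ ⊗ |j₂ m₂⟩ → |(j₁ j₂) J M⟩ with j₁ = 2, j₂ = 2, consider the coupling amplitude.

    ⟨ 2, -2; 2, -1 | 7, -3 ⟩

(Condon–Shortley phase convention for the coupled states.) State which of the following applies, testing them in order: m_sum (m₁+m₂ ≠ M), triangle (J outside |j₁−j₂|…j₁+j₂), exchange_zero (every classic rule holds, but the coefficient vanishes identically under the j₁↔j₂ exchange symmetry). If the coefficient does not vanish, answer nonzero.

triangle

m-sum: m₁+m₂ = -2+(-1) = -3, M = -3  ✓
triangle: need |j₁−j₂| ≤ J ≤ j₁+j₂, i.e. J ∈ [0, 4]; J = 7 is outside ✗ ⇒ coefficient is 0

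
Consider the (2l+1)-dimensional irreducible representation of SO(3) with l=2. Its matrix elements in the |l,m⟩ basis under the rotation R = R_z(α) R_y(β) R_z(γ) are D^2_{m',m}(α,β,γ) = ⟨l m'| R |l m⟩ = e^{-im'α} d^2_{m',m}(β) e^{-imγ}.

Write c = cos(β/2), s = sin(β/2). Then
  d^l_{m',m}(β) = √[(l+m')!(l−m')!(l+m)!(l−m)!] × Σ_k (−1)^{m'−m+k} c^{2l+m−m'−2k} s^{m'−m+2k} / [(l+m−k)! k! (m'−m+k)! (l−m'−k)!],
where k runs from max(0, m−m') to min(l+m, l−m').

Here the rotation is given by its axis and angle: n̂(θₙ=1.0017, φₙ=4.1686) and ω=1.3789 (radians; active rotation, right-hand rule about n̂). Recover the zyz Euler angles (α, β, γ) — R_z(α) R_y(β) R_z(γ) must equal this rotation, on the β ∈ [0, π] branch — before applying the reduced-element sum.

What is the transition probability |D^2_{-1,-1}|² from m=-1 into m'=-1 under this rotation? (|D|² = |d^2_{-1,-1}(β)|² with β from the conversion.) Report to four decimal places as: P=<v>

Axis–angle → zyz. n̂ = (sinθₙcosφₙ, sinθₙsinφₙ, cosθₙ) = (-0.435837, -0.720878, +0.538871), ω = 1.3789.
R = I cosω + sinω [n̂]ₓ + (1−cosω) n̂n̂ᵀ gives
  R = [+0.344446, -0.274716, -0.897712; +0.783243, +0.611274, +0.113464; +0.517578, -0.742209, +0.425721]
β = atan2(√(R₁₃²+R₂₃²), R₃₃) = 1.131038; α = atan2(R₂₃, R₁₃) mod 2π = 3.015867; γ = atan2(R₃₂, −R₃₁) mod 2π = 4.103445
First d^2_{-1,-1}(β=1.1310), then the phase factors e^{-i(-1)α} and e^{-i(-1)γ}:
c=cos(1.131038/2)=0.844311, s=sin(1.131038/2)=0.535854; N=√[1·6·1·6]=6.000000
The bounds max(0,m−m')=0 and min(l+m,l−m')=1 give 2 terms
  k=0: (−1)^0·6.0000/(6)·0.8443^4·0.5359^0 = +0.508170
  k=1: (−1)^1·6.0000/(2)·0.8443^2·0.5359^2 = -0.614071
d^2_{-1,-1}(1.1310) = +0.508170 -0.614071 = -0.105901
|D^2_{-1,-1}|² = |d^2_{-1,-1}(β)|² = (-0.105901)² = 0.011215 (the z-rotation phases have unit modulus)

P=0.0112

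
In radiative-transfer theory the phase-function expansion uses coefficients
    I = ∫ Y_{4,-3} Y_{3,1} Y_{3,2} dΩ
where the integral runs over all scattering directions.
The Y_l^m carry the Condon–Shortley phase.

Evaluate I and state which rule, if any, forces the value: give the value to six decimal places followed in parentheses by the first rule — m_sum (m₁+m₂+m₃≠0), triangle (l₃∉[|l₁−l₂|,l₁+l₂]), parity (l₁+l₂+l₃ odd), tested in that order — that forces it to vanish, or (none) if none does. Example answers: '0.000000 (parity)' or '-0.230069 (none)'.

Rules hold: Σm=0, L=10 even, 1≤3≤7.
N = 9·7·7 = 441
Δ = 4!·4!·2!/11! = 1/34650
Racah Σ t=1..3: t=1:−1/72 t=2:+1/16 t=3:−1/72 = 5/144
⇒ 3j(4 3 3; 0 0 0)² = 2/77, sgn -1
Racah Σ t=3..4: t=3:−1/144 t=4:+1/288 = -1/288
⇒ 3j(4 3 3; -3 1 2)² = 1/99, sgn +1
4πI² = N·(3j₀)²·(3jₘ)² = 14/121
I = -1·√(0.115702/4π) = -0.09595473
No selection rule forces the value: the integral is nonzero (none).

-0.095955 (none)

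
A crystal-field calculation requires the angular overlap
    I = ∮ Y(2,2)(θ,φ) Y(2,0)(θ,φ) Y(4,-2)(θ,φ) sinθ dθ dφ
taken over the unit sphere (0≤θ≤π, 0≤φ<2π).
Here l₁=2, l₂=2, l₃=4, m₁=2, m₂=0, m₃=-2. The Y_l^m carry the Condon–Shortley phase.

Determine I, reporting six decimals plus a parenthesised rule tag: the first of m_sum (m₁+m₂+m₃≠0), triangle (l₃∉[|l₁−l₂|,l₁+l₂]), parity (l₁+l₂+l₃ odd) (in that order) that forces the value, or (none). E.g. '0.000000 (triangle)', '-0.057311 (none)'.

Checks pass: Σm=0; 8 even; l₃=4∈[0,4].
(2·2+1)(2·2+1)(2·4+1) = 225
Δ: 0! 4! 4! / 9! → 1/630
sum: t=0:+1/16 = 1/16
3j²(2 2 4; 0 0 0) = Δ·Π!·Σ² = 2/35  (sign +1)
sum: t=0:+1/96 = 1/96
3j²(2 2 4; 2 0 -2) = Δ·Π!·Σ² = 1/42  (sign +1)
combine: 4πI² = 225·2/35·1/42 = 15/49
take √, sign +1: I = 0.15607835
No selection rule forces the value: the integral is nonzero (none).

0.156078 (none)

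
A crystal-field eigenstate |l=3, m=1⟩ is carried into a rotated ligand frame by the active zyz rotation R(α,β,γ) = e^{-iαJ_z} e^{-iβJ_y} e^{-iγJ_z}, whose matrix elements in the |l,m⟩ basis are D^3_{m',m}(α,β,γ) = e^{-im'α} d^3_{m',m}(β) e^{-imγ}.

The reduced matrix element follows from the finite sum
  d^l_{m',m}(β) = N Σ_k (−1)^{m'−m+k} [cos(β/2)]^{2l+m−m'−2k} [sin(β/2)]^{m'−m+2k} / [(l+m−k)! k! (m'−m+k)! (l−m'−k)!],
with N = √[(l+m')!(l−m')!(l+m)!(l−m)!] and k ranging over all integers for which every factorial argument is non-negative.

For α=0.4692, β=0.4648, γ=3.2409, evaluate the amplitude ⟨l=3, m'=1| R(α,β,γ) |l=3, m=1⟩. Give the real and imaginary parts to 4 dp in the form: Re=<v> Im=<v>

Re=-0.4084 Im=0.2609

First d^3_{1,1}(β=0.4648), then the phase factors e^{-i(1)α} and e^{-i(1)γ}:
c=cos(0.464800/2)=0.973116, s=sin(0.464800/2)=0.230314; N=√[24·2·24·2]=48.000000
The bounds max(0,m−m')=0 and min(l+m,l−m')=2 give 3 terms
  k=0: (−1)^0·48.0000/(48)·0.9731^6·0.2303^0 = +0.849159
  k=1: (−1)^1·48.0000/(6)·0.9731^4·0.2303^2 = -0.380530
  k=2: (−1)^2·48.0000/(8)·0.9731^2·0.2303^4 = +0.015987
d^3_{1,1}(0.4648) = +0.849159 -0.380530 +0.015987 = +0.484616
Attach z-rotation phases: D = e^{-i(1)(0.4692)}·(+0.484616)·e^{-i(1)(3.2409)} = -0.408388+0.260905i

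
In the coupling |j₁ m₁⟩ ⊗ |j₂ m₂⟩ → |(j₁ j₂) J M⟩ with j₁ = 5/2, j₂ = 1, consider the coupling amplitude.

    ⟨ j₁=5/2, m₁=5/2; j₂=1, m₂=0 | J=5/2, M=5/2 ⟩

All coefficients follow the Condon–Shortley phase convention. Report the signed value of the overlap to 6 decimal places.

+0.845154  (= +√(5/7))

triangle: 1!*4!*1!/7! = 24/5040
(j±m)!: 5!*0!*1!*1!*5!*0! = 14400
prefactor² = (2J+1)*Δ*N² = 2880/7
  k=0: +1/(0!*1!*0!*1!*4!*0!) = 1/24
Σ = 1/24  ⇒  CG² = 2880/7*(1/24)² = 5/7
CG = +√(5/7) = +0.845154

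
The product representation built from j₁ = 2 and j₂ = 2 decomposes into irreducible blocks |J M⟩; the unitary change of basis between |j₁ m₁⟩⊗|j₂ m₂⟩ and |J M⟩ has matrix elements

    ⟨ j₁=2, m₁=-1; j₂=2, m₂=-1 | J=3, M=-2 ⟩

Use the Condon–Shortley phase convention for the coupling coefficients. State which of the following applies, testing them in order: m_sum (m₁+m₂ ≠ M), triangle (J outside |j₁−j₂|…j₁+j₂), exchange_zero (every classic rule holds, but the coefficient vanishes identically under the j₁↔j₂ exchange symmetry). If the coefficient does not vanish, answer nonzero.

m-sum: m₁+m₂ = -1+(-1) = -2, M = -2  ✓
triangle: |j₁−j₂| = 0 ≤ J = 3 ≤ j₁+j₂ = 4  ✓
exchange: j₁=j₂ and m₁=m₂, and (−1)^(j₁+j₂−J) = (−1)^1 = −1 forces ⟨j₁m₁;j₂m₂|JM⟩ = −⟨j₂m₂;j₁m₁|JM⟩ = −⟨j₁m₁;j₂m₂|JM⟩ ⇒ the coefficient vanishes identically
Racah sum check: Σ_k collapses to 0 ⇒ CG = 0

exchange_zero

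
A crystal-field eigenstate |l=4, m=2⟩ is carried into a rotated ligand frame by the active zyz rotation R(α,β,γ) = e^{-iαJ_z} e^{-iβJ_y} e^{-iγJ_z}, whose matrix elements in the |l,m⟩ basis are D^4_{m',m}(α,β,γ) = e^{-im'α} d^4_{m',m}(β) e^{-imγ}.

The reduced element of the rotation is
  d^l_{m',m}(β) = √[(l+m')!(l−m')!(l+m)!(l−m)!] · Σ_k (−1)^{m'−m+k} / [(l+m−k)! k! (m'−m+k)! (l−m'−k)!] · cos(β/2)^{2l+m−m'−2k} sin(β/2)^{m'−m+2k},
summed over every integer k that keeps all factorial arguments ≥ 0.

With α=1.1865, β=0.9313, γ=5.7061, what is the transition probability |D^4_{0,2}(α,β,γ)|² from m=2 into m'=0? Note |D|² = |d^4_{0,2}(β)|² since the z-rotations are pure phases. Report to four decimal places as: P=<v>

P=0.1444

First d^4_{0,2}(β=0.9313), then the phase factors e^{-i(0)α} and e^{-i(2)γ}:
Half-angle: c=0.893530, s=0.449004. N=√(24·24·720·2)=910.735966
k∈{2,3,4} keeps every argument non-negative
  k=2: (−1)^0·910.7360/(96)·0.8935^6·0.4490^2 = +0.973365
  k=3: (−1)^1·910.7360/(36)·0.8935^4·0.4490^4 = -0.655430
  k=4: (−1)^2·910.7360/(96)·0.8935^2·0.4490^6 = +0.062064
d^4_{0,2}(0.9313) = +0.973365 -0.655430 +0.062064 = +0.379999
|D^4_{0,2}|² = |d^4_{0,2}(β)|² = (+0.379999)² = 0.144399 (the z-rotation phases have unit modulus)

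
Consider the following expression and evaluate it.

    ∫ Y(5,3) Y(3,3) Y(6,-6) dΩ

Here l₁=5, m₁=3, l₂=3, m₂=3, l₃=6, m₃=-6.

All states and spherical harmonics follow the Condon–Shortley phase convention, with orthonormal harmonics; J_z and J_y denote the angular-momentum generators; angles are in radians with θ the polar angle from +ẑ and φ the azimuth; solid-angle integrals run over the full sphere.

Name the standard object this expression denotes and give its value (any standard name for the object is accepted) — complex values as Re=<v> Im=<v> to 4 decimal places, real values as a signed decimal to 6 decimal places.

Gaunt coefficient, -0.119512

This is a Gaunt coefficient — the integral of a triple product of spherical harmonics over the sphere.
Checks pass: Σm=0; 14 even; l₃=6∈[2,8].
(2·5+1)(2·3+1)(2·6+1) = 1001
Δ: 2! 8! 4! / 15! → 1/675675
sum: t=0:+1/8640 t=1:−1/2304 t=2:+1/8640 = -7/34560
3j²(5 3 6; 0 0 0) = Δ·Π!·Σ² = 7/429  (sign -1)
sum: t=2:+1/1935360 = 1/1935360
3j²(5 3 6; 3 3 -6) = Δ·Π!·Σ² = 1/91  (sign +1)
combine: 4πI² = 1001·7/429·1/91 = 7/39
take √, sign -1: I = -0.11951207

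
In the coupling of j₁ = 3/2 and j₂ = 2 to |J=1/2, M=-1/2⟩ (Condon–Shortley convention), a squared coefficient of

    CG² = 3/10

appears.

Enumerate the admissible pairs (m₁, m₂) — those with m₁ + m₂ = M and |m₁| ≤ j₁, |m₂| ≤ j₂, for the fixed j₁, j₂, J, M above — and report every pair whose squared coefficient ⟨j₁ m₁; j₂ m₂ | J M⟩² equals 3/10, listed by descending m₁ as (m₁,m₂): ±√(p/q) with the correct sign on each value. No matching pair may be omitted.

Admissible pairs with m₁+m₂ = M = -1/2: (-3/2,1), (-1/2,0), (1/2,-1), (3/2,-2)
  (m₁,m₂)=(3/2,-2): CG² = 2/5, CG = +√(2/5)
  (m₁,m₂)=(1/2,-1): CG² = 3/10, CG = −√(3/10)   ← matches the target
  (m₁,m₂)=(-1/2,0): CG² = 1/5, CG = +√(1/5)
  (m₁,m₂)=(-3/2,1): CG² = 1/10, CG = −√(1/10)
Pairs with CG² = 3/10: (1/2,-1): −√(3/10)

(1/2,-1): −√(3/10)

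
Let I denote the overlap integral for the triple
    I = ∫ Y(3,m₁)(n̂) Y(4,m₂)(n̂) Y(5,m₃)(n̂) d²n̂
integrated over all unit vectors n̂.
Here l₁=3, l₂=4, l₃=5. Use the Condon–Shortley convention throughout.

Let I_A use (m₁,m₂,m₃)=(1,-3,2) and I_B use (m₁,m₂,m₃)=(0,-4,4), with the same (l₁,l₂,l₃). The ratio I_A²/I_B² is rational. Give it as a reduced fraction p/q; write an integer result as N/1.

49/72

Same 3,4,5: normalisation and zero-m 3j drop out of the ratio.
A: Δ: 2! 4! 6! / 13! → 1/180180; sum: t=0:+1/960 t=1:−1/4320 = 7/8640; 3j²(3 4 5; 1 -3 2) = Δ·Π!·Σ² = 343/12870  (sign -1)
B: Δ: 2! 4! 6! / 13! → 1/180180; sum: t=0:+1/8640 = 1/8640; 3j²(3 4 5; 0 -4 4) = Δ·Π!·Σ² = 28/715  (sign -1)
I_A²/I_B² = (343/12870)/(28/715) = 49/72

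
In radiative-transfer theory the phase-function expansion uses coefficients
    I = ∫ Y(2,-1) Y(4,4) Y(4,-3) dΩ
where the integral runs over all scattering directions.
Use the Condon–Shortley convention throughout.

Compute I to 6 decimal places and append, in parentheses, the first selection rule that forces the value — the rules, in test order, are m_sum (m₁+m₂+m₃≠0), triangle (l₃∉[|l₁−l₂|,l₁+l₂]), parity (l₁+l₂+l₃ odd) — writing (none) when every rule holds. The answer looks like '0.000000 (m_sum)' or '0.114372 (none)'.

Checks pass: Σm=0; 10 even; l₃=4∈[2,6].
(2·2+1)(2·4+1)(2·4+1) = 405
Δ: 2! 2! 6! / 11! → 1/13860
sum: t=0:+1/192 t=1:−1/36 t=2:+1/192 = -5/288
3j²(2 4 4; 0 0 0) = Δ·Π!·Σ² = 20/693  (sign -1)
sum: t=2:+1/1440 = 1/1440
3j²(2 4 4; -1 4 -3) = Δ·Π!·Σ² = 7/165  (sign -1)
combine: 4πI² = 405·20/693·7/165 = 60/121
take √, sign +1: I = 0.19864517
No selection rule forces the value: the integral is nonzero (none).

0.198645 (none)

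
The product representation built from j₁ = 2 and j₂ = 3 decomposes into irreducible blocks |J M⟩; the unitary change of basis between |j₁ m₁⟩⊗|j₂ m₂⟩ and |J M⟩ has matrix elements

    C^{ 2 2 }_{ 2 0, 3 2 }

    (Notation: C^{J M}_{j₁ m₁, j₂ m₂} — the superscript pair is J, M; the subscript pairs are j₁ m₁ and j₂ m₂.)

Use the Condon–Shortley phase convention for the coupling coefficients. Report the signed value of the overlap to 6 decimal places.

j₁+j₂−J=3  J+j₁−j₂=1  J−j₁+j₂=3  j₁+j₂+J+1=8
(j₁±m₁, j₂±m₂, J±M) = (2,2,5,1,4,0)
P² = 360/7
sum k=2..2:
  [2] +1/12 = 1/12
S = 1/12
C² = P²·S² = 5/14 ; C = +0.597614

+√(5/14) ≈ +0.597614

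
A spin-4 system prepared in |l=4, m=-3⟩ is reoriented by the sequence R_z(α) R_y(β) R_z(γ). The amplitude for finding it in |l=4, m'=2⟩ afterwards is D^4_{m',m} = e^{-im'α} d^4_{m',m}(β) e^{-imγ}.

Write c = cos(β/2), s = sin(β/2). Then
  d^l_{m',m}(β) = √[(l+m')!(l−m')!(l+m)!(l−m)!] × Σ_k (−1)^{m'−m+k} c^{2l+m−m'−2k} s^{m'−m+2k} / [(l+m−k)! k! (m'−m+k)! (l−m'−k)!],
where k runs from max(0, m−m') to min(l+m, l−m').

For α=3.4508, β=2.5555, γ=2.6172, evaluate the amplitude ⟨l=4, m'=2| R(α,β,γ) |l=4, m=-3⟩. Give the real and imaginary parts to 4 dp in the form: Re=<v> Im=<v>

Re=0.3369 Im=0.4711

Split into d^4_{2,-3}(β=2.5555) × two z-phases.
c=cos(2.555500/2)=0.288870, s=sin(2.555500/2)=0.957368; N=√[720·2·1·5040]=2693.993318
The bounds max(0,m−m')=0 and min(l+m,l−m')=1 give 2 terms
  k=0: (−1)^5·2693.9933/(240)·0.2889^3·0.9574^5 = -0.217615
  k=1: (−1)^6·2693.9933/(720)·0.2889^1·0.9574^7 = +0.796746
d^4_{2,-3}(2.5555) = -0.217615 +0.796746 = +0.579131
Phases: e^{-i·(2)·3.4508}=+0.814799-0.579744i, e^{-i·(-3)·2.6172}=+0.002382+0.999997i ⇒ D=+0.336871+0.471074i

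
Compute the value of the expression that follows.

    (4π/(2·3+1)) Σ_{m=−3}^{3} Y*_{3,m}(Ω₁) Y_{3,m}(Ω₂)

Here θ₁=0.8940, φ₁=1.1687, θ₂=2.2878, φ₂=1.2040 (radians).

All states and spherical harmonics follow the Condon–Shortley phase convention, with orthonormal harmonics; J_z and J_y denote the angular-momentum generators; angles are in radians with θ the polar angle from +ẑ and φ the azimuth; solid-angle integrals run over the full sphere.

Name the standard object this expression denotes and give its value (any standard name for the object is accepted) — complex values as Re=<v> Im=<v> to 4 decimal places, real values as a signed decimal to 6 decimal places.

This sum is the spherical-harmonic addition theorem: it equals the Legendre polynomial P_l(cos γ) of the angle γ between the two directions.
Summing Y*_{l m}(θ₁,φ₁)·Y_{l m}(θ₂,φ₂) over m ∈ [−3, 3]; prefactor 4π/(2·3+1) = 1.795196:
  term(m=-3) = 0.03512 - 0.00373j   from Y*(Ω₁)=-0.18469 - 0.07047j, Y(Ω₂)=-0.15928 + 0.08099j
  term(m=-2) = -0.14806 + 0.01047j   from Y*(Ω₁)=-0.26985 + 0.28019j, Y(Ω₂)=0.28343 + 0.25548j
  term(m=-1) = 0.06834 - 0.00241j   from Y*(Ω₁)=0.09478 + 0.22287j, Y(Ω₂)=0.10126 - 0.26358j
  term(m=+0) = -0.05006 + 0.00000j   from Y*(Ω₁)=-0.24278 + 0.00000j, Y(Ω₂)=0.20621 + 0.00000j
  term(m=+1) = 0.06834 + 0.00241j   from Y*(Ω₁)=-0.09478 + 0.22287j, Y(Ω₂)=-0.10126 - 0.26358j
  term(m=+2) = -0.14806 - 0.01047j   from Y*(Ω₁)=-0.26985 - 0.28019j, Y(Ω₂)=0.28343 - 0.25548j
  term(m=+3) = 0.03512 + 0.00373j   from Y*(Ω₁)=0.18469 - 0.07047j, Y(Ω₂)=0.15928 + 0.08099j
Σ over m = -0.13926 + 0.00000j; ×(4π/7) → -0.25000 + 0.00000j. Real part: -0.250000

Legendre polynomial (addition theorem), -0.250000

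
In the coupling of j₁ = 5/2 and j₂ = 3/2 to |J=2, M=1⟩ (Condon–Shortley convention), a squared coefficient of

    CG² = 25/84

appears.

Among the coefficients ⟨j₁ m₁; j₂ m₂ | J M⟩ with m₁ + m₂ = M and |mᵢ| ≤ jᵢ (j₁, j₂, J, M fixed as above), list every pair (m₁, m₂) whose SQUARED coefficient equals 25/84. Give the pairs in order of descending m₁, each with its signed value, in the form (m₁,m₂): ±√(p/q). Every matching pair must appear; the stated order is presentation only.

(1/2,1/2): −√(25/84)

Admissible pairs with m₁+m₂ = M = 1: (-1/2,3/2), (1/2,1/2), (3/2,-1/2), (5/2,-3/2)
  (m₁,m₂)=(5/2,-3/2): CG² = 5/14, CG = +√(5/14)
  (m₁,m₂)=(3/2,-1/2): CG² = 1/42, CG = +√(1/42)
  (m₁,m₂)=(1/2,1/2): CG² = 25/84, CG = −√(25/84)   ← matches the target
  (m₁,m₂)=(-1/2,3/2): CG² = 9/28, CG = +√(9/28)
Pairs with CG² = 25/84: (1/2,1/2): −√(25/84)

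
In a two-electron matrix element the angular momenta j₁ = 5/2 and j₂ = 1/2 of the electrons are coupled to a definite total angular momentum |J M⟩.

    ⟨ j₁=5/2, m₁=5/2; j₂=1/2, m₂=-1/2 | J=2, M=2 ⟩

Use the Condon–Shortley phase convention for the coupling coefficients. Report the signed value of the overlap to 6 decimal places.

j₁+j₂−J=1  J+j₁−j₂=4  J−j₁+j₂=0  j₁+j₂+J+1=6
(j₁±m₁, j₂±m₂, J±M) = (5,0,0,1,4,0)
P² = 480
sum k=0..0:
  [0] +1/24 = 1/24
S = 1/24
C² = P²·S² = 5/6 ; C = +0.912871

+0.912871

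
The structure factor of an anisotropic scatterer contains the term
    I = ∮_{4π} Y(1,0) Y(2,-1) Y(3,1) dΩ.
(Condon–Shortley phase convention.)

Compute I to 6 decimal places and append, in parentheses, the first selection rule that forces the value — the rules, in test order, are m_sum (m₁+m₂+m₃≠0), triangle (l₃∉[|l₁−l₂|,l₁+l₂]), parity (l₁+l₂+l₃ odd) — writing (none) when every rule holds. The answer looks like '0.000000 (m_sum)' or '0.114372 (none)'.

Rules hold: Σm=0, L=6 even, 1≤3≤3.
N = 3·5·7 = 105
Δ = 0!·2!·4!/7! = 1/105
Racah Σ t=0..0: t=0:+1/4 = 1/4
⇒ 3j(1 2 3; 0 0 0)² = 3/35, sgn -1
Racah Σ t=0..0: t=0:+1/6 = 1/6
⇒ 3j(1 2 3; 0 -1 1)² = 8/105, sgn +1
4πI² = N·(3j₀)²·(3jₘ)² = 24/35
I = -1·√(0.685714/4π) = -0.23359668
No selection rule forces the value: the integral is nonzero (none).

-0.233597 (none)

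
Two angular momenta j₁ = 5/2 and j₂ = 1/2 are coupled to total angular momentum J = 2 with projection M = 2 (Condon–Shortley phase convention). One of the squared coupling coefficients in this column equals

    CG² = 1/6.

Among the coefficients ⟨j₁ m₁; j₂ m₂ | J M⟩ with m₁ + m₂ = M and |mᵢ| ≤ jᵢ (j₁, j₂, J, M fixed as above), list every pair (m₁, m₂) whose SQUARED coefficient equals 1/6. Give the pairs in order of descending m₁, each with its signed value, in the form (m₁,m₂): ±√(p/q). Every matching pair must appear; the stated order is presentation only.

Admissible pairs with m₁+m₂ = M = 2: (3/2,1/2), (5/2,-1/2)
  (m₁,m₂)=(5/2,-1/2): CG² = 5/6, CG = +√(5/6)
  (m₁,m₂)=(3/2,1/2): CG² = 1/6, CG = −√(1/6)   ← matches the target
Pairs with CG² = 1/6: (3/2,1/2): −√(1/6)

(3/2,1/2): −√(1/6)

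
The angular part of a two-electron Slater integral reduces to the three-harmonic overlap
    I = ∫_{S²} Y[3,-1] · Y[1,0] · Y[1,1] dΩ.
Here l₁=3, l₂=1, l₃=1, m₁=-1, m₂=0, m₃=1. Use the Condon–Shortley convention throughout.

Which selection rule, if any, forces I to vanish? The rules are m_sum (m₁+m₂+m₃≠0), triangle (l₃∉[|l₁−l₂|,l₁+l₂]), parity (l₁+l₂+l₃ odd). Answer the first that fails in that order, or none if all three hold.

triangle

m₁+m₂+m₃ = -1 + 0 + 1 = 0  ✓
triangle: need |l₁−l₂| ≤ l₃ ≤ l₁+l₂ = [2,4]; l₃=1 is outside  ✗
parity: l₁+l₂+l₃ = 5 is odd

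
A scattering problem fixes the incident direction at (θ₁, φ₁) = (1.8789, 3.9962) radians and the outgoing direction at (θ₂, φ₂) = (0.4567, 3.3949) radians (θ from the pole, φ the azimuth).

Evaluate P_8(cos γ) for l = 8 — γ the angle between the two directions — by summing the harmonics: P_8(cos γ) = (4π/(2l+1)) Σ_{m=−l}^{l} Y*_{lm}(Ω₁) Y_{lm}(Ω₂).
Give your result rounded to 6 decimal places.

0.220670

Addition theorem: P_8(cos γ) = (4π/17) Σ_m Y*_{lm}(Ω₁) Y_{lm}(Ω₂), m = −8…8:
  [-8]  conj(Y_{8,-8})(Ω₁) = (0.298064, 0.184255) ; Y_{8,-8}(Ω₂) = (-0.000324, -0.000662) ; Δ = (0.000025, -0.000257)
  [-7]  conj(Y_{8,-7})(Ω₁) = (0.426018, -0.132219) ; Y_{8,-7}(Ω₂) = (0.001206, 0.005879) ; Δ = (0.001291, 0.002345)
  [-6]  conj(Y_{8,-6})(Ω₁) = (0.043139, -0.097845) ; Y_{8,-6}(Ω₂) = (0.001563, -0.030642) ; Δ = (-0.002931, -0.001475)
  [-5]  conj(Y_{8,-5})(Ω₁) = (0.133553, 0.284162) ; Y_{8,-5}(Ω₂) = (-0.033121, 0.105476) ; Δ = (-0.034396, 0.004675)
  [-4]  conj(Y_{8,-4})(Ω₁) = (0.225732, 0.064138) ; Y_{8,-4}(Ω₂) = (0.150508, -0.241368) ; Δ = (0.049455, -0.044831)
  [-3]  conj(Y_{8,-3})(Ω₁) = (-0.180245, 0.117518) ; Y_{8,-3}(Ω₂) = (-0.358808, 0.340977) ; Δ = (0.024603, -0.103626)
  [-2]  conj(Y_{8,-2})(Ω₁) = (-0.037850, 0.271695) ; Y_{8,-2}(Ω₂) = (0.413418, -0.229415) ; Δ = (0.046683, 0.121007)
  [-1]  conj(Y_{8,-1})(Ω₁) = (-0.109767, -0.126119) ; Y_{8,-1}(Ω₂) = (0.019924, -0.005158) ; Δ = (-0.002837, -0.001947)
  [+0]  conj(Y_{8,0})(Ω₁) = (-0.283024, -0.000000) ; Y_{8,0}(Ω₂) = (-0.476066, 0.000000) ; Δ = (0.134738, 0.000000)
  [+1]  conj(Y_{8,1})(Ω₁) = (0.109767, -0.126119) ; Y_{8,1}(Ω₂) = (-0.019924, -0.005158) ; Δ = (-0.002837, 0.001947)
  [+2]  conj(Y_{8,2})(Ω₁) = (-0.037850, -0.271695) ; Y_{8,2}(Ω₂) = (0.413418, 0.229415) ; Δ = (0.046683, -0.121007)
  [+3]  conj(Y_{8,3})(Ω₁) = (0.180245, 0.117518) ; Y_{8,3}(Ω₂) = (0.358808, 0.340977) ; Δ = (0.024603, 0.103626)
  [+4]  conj(Y_{8,4})(Ω₁) = (0.225732, -0.064138) ; Y_{8,4}(Ω₂) = (0.150508, 0.241368) ; Δ = (0.049455, 0.044831)
  [+5]  conj(Y_{8,5})(Ω₁) = (-0.133553, 0.284162) ; Y_{8,5}(Ω₂) = (0.033121, 0.105476) ; Δ = (-0.034396, -0.004675)
  [+6]  conj(Y_{8,6})(Ω₁) = (0.043139, 0.097845) ; Y_{8,6}(Ω₂) = (0.001563, 0.030642) ; Δ = (-0.002931, 0.001475)
  [+7]  conj(Y_{8,7})(Ω₁) = (-0.426018, -0.132219) ; Y_{8,7}(Ω₂) = (-0.001206, 0.005879) ; Δ = (0.001291, -0.002345)
  [+8]  conj(Y_{8,8})(Ω₁) = (0.298064, -0.184255) ; Y_{8,8}(Ω₂) = (-0.000324, 0.000662) ; Δ = (0.000025, 0.000257)
Total Σ_m = (0.298526, 0.000000). Multiply by 0.739198: (0.220670, 0.000000). P_8(cos γ) = 0.220670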